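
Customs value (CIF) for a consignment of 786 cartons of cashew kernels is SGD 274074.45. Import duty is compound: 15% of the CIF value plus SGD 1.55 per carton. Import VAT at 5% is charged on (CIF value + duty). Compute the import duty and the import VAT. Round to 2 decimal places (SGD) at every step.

Ad valorem component: 274074.45 × 15% = 41111.17
Specific component: 786 × 1.55 = 1218.30
Import duty = 41111.17 + 1218.30 = 42329.47
VAT base = CIF + duty = 274074.45 + 42329.47 = 316403.92
Import VAT = 316403.92 × 5% = 15820.20

Import duty: SGD 42329.47; import VAT: SGD 15820.20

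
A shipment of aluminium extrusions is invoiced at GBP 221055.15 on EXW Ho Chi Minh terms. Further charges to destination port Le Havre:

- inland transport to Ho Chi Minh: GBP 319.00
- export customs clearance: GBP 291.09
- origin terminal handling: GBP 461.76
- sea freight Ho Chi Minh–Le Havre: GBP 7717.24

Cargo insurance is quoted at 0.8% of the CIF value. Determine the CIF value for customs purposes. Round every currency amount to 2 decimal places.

CIF value: GBP 231697.82

Let C be the CIF value. C = EXW price + pre-shipment costs + freight + 0.8% × C
C − 0.8% × C = 221055.15 + 319.00 + 291.09 + 461.76 + 7717.24
0.992 × C = 229844.24
C = 229844.24 / 0.992 = 231697.82
Insurance premium = 0.8% × 231697.82 = 1853.58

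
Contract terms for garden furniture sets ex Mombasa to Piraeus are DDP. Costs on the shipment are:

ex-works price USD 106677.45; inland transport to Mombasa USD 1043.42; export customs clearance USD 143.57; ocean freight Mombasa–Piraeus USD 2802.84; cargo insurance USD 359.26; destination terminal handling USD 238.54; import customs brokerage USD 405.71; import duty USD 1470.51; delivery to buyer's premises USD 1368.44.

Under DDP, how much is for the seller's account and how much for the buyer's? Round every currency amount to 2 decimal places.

DDP: the seller bears all costs including import duty.
Seller's account: goods 106677.45 + inland to port 1043.42 + export clearance 143.57 + freight 2802.84 + insurance 359.26 + destination terminal 238.54 + brokerage 405.71 + duty 1470.51 + delivery 1368.44 = 114509.74
Buyer's account: 0.00

Seller: USD 114509.74; buyer: USD 0.00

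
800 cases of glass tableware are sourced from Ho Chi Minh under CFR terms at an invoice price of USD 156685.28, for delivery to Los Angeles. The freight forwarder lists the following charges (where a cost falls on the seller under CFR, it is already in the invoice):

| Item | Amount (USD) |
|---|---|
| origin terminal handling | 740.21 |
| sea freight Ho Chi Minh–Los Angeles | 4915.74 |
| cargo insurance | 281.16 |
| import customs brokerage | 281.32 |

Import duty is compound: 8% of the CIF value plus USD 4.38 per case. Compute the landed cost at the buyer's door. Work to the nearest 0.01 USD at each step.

Total landed cost: USD 173309.08

CFR: the seller pays costs through ocean freight to the destination port, but not insurance.
Already in the invoice (seller's account under CFR): origin terminal, freight — exclude.
CIF value = CFR price + insurance = 156685.28 + 281.16 = 156966.44
Ad valorem component: 156966.44 × 8% = 12557.32
Specific component: 800 × 4.38 = 3504.00
Import duty = 12557.32 + 3504.00 = 16061.32
Buyer bears: insurance 281.16 + brokerage 281.32 + duty 16061.32 = 16623.80
Landed cost = invoice 156685.28 + 16623.80 = 173309.08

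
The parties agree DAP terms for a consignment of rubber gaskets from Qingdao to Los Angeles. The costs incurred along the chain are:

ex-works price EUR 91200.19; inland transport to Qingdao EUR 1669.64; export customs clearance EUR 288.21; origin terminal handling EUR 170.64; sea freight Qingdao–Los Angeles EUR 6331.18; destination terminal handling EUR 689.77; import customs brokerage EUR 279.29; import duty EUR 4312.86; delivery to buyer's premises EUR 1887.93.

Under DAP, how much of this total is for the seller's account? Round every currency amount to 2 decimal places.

DAP: the seller bears all costs to the named destination except import duty and clearance.
Seller's account: goods 91200.19 + inland to port 1669.64 + export clearance 288.21 + origin terminal 170.64 + freight 6331.18 + destination terminal 689.77 + delivery 1887.93 = 102237.56
Buyer's account: brokerage 279.29 + duty 4312.86 = 4592.15

Seller's account: EUR 102237.56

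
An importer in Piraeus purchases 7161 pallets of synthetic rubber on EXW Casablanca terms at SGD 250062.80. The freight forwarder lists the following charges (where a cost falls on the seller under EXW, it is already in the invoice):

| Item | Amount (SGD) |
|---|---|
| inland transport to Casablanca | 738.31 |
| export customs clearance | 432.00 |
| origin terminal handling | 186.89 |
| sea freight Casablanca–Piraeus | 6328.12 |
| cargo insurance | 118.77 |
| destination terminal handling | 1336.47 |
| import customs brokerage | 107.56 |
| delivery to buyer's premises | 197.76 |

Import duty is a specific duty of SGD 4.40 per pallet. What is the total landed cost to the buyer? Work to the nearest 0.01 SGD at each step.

EXW: the seller makes goods available at their premises; the buyer bears all onward costs.
CIF value = EXW price + inland to port + export clearance + origin terminal + freight + insurance = 250062.80 + 738.31 + 432.00 + 186.89 + 6328.12 + 118.77 = 257866.89
Import duty = 7161 × 4.40 = 31508.40
Buyer bears: inland to port 738.31 + export clearance 432.00 + origin terminal 186.89 + freight 6328.12 + insurance 118.77 + destination terminal 1336.47 + brokerage 107.56 + delivery 197.76 + duty 31508.40 = 40954.28
Landed cost = invoice 250062.80 + 40954.28 = 291017.08

Total landed cost: SGD 291017.08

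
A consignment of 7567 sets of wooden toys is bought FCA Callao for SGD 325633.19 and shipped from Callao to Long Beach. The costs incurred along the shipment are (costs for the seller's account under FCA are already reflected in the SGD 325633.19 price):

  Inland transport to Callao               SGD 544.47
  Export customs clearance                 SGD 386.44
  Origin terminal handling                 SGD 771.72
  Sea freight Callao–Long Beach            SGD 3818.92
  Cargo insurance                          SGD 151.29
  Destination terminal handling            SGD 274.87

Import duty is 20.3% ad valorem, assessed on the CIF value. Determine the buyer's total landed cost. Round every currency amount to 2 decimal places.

Total landed cost: SGD 397716.14

FCA: the seller delivers export-cleared goods to the carrier; the buyer bears costs from that point.
Already in the invoice (seller's account under FCA): inland to port, export clearance — exclude.
CIF value = FCA price + origin terminal + freight + insurance = 325633.19 + 771.72 + 3818.92 + 151.29 = 330375.12
Import duty = 330375.12 × 20.3% = 67066.15
Buyer bears: origin terminal 771.72 + freight 3818.92 + insurance 151.29 + destination terminal 274.87 + duty 67066.15 = 72082.95
Landed cost = invoice 325633.19 + 72082.95 = 397716.14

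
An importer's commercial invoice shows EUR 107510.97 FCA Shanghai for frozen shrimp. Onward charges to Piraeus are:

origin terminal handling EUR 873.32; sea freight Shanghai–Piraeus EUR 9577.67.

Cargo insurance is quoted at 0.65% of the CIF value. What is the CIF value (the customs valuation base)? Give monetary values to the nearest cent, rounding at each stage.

CIF value: EUR 118733.73

Let C be the CIF value. C = FCA price + pre-shipment costs + freight + 0.65% × C
C − 0.65% × C = 107510.97 + 873.32 + 9577.67
0.9935 × C = 117961.96
C = 117961.96 / 0.9935 = 118733.73
Insurance premium = 0.65% × 118733.73 = 771.77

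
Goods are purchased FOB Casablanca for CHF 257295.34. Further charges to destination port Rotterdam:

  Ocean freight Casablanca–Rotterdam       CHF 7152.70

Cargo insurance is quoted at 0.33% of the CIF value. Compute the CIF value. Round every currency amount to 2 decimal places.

CIF value: CHF 265323.61

Let C be the CIF value. C = FOB price + freight + 0.33% × C
C − 0.33% × C = 257295.34 + 7152.70
0.9967 × C = 264448.04
C = 264448.04 / 0.9967 = 265323.61
Insurance premium = 0.33% × 265323.61 = 875.57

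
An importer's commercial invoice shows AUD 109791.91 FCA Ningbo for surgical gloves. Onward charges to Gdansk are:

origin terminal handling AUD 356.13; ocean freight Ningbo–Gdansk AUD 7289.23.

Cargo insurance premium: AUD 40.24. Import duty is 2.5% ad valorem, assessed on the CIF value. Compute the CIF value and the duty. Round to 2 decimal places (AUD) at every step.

CIF value: AUD 117477.51; import duty: AUD 2936.94

CIF = FCA price + pre-shipment costs + freight + insurance
CIF = 109791.91 + 356.13 + 7289.23 + 40.24 = 117477.51
Import duty = 117477.51 × 2.5% = 2936.94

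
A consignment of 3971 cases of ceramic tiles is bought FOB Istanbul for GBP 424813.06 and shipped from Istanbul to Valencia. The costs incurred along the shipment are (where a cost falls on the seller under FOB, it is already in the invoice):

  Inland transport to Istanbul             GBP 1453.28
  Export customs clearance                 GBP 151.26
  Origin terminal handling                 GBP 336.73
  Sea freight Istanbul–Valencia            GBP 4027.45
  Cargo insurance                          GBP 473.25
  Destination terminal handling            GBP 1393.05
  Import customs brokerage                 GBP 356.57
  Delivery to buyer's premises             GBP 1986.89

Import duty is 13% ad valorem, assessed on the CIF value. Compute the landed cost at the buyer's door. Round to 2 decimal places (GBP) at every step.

FOB: the seller bears costs until goods are on board at the origin port; the buyer bears freight, insurance and all costs thereafter.
Already in the invoice (seller's account under FOB): inland to port, export clearance, origin terminal — exclude.
CIF value = FOB price + freight + insurance = 424813.06 + 4027.45 + 473.25 = 429313.76
Import duty = 429313.76 × 13% = 55810.79
Buyer bears: freight 4027.45 + insurance 473.25 + destination terminal 1393.05 + brokerage 356.57 + delivery 1986.89 + duty 55810.79 = 64048.00
Landed cost = invoice 424813.06 + 64048.00 = 488861.06

Total landed cost: GBP 488861.06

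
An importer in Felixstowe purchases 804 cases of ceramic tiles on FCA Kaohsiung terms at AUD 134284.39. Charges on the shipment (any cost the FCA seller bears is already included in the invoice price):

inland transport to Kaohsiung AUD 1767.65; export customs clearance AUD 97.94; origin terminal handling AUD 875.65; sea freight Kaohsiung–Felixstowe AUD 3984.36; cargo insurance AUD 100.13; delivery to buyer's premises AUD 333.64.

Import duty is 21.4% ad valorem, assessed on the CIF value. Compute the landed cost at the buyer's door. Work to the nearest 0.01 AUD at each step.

Total landed cost: AUD 169376.50

FCA: the seller delivers export-cleared goods to the carrier; the buyer bears costs from that point.
Already in the invoice (seller's account under FCA): inland to port, export clearance — exclude.
CIF value = FCA price + origin terminal + freight + insurance = 134284.39 + 875.65 + 3984.36 + 100.13 = 139244.53
Import duty = 139244.53 × 21.4% = 29798.33
Buyer bears: origin terminal 875.65 + freight 3984.36 + insurance 100.13 + delivery 333.64 + duty 29798.33 = 35092.11
Landed cost = invoice 134284.39 + 35092.11 = 169376.50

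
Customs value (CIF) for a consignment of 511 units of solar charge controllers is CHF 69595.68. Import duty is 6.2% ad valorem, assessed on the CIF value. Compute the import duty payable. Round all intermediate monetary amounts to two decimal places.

Import duty = 69595.68 × 6.2% = 4314.93

Import duty: CHF 4314.93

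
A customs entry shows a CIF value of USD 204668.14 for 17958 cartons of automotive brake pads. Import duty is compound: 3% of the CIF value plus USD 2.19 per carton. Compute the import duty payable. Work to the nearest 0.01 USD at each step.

Ad valorem component: 204668.14 × 3% = 6140.04
Specific component: 17958 × 2.19 = 39328.02
Import duty = 6140.04 + 39328.02 = 45468.06

Import duty: USD 45468.06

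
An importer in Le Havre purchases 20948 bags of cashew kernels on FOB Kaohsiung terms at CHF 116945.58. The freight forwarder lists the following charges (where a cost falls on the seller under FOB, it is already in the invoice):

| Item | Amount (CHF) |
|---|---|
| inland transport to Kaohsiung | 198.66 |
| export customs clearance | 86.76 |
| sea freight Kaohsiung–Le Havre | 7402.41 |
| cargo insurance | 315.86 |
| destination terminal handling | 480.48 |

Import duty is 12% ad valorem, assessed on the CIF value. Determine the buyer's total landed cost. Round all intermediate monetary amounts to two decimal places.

FOB: the seller bears costs until goods are on board at the origin port; the buyer bears freight, insurance and all costs thereafter.
Already in the invoice (seller's account under FOB): inland to port, export clearance — exclude.
CIF value = FOB price + freight + insurance = 116945.58 + 7402.41 + 315.86 = 124663.85
Import duty = 124663.85 × 12% = 14959.66
Buyer bears: freight 7402.41 + insurance 315.86 + destination terminal 480.48 + duty 14959.66 = 23158.41
Landed cost = invoice 116945.58 + 23158.41 = 140103.99

Total landed cost: CHF 140103.99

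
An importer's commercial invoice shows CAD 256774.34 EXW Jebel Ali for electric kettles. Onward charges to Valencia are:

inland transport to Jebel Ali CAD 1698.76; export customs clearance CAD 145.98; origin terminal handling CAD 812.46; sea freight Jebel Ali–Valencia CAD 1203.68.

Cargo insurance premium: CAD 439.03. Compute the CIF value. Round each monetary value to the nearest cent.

CIF value: CAD 261074.25

CIF = EXW price + pre-shipment costs + freight + insurance
CIF = 256774.34 + 1698.76 + 145.98 + 812.46 + 1203.68 + 439.03 = 261074.25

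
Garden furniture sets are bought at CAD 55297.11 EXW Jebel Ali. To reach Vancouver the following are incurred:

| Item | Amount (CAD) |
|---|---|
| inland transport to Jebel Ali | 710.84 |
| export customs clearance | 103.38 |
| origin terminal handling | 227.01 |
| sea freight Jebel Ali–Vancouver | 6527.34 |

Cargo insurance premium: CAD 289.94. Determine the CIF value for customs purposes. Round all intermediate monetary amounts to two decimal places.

CIF = EXW price + pre-shipment costs + freight + insurance
CIF = 55297.11 + 710.84 + 103.38 + 227.01 + 6527.34 + 289.94 = 63155.62

CIF value: CAD 63155.62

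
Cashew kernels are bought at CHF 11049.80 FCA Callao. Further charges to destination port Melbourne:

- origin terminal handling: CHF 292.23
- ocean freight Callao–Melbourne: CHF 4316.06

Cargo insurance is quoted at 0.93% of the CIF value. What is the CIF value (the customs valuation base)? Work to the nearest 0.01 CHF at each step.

Let C be the CIF value. C = FCA price + pre-shipment costs + freight + 0.93% × C
C − 0.93% × C = 11049.80 + 292.23 + 4316.06
0.9907 × C = 15658.09
C = 15658.09 / 0.9907 = 15805.08
Insurance premium = 0.93% × 15805.08 = 146.99

CIF value: CHF 15805.08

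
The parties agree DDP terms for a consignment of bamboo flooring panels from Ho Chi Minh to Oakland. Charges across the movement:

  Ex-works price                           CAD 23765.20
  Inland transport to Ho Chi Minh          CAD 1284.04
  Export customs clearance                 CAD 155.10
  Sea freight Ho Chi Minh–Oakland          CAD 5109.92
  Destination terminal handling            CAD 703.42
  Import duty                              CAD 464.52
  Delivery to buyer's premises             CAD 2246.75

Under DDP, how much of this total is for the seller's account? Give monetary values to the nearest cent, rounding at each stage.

DDP: the seller bears all costs including import duty.
Seller's account: goods 23765.20 + inland to port 1284.04 + export clearance 155.10 + freight 5109.92 + destination terminal 703.42 + duty 464.52 + delivery 2246.75 = 33728.95
Buyer's account: 0.00

Seller's account: CAD 33728.95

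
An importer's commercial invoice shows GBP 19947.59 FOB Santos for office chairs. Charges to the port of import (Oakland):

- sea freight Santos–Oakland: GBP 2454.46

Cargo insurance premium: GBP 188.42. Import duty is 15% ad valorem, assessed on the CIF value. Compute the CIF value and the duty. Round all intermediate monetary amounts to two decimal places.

CIF value: GBP 22590.47; import duty: GBP 3388.57

CIF = FOB price + freight + insurance
CIF = 19947.59 + 2454.46 + 188.42 = 22590.47
Import duty = 22590.47 × 15% = 3388.57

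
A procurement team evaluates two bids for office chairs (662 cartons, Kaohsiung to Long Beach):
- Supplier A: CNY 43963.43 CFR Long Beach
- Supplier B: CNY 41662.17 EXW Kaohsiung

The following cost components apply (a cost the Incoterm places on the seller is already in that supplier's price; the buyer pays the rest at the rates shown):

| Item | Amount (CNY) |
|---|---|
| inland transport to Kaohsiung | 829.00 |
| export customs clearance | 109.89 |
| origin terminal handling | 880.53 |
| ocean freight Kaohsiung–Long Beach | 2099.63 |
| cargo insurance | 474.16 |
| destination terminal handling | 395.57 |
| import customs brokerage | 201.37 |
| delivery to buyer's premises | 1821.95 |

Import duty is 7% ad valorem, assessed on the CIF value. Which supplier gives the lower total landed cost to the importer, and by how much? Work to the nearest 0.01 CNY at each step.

Supplier A is cheaper by CNY 1731.04

Supplier A (CFR):
CIF value = CFR price + insurance = 43963.43 + 474.16 = 44437.59
Import duty = 44437.59 × 7% = 3110.63
Buyer bears (A): 474.16 + 395.57 + 201.37 + 1821.95 = 2893.05
Landed cost (A) = invoice 43963.43 + 2893.05 + duty 3110.63 = 49967.11
Supplier B (EXW):
CIF value = EXW price + inland to port + export clearance + origin terminal + freight + insurance = 41662.17 + 829.00 + 109.89 + 880.53 + 2099.63 + 474.16 = 46055.38
Import duty = 46055.38 × 7% = 3223.88
Buyer bears (B): 829.00 + 109.89 + 880.53 + 2099.63 + 474.16 + 395.57 + 201.37 + 1821.95 = 6812.10
Landed cost (B) = invoice 41662.17 + 6812.10 + duty 3223.88 = 51698.15
Difference = |49967.11 − 51698.15| = 1731.04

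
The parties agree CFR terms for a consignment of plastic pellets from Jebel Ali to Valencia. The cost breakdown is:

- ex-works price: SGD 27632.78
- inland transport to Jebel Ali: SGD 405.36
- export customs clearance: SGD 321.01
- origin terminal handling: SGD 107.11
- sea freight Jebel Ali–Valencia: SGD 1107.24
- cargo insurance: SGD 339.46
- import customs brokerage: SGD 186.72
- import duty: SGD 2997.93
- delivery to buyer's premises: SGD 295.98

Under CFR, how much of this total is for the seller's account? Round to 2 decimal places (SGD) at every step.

Seller's account: SGD 29573.50

CFR: the seller pays costs through ocean freight to the destination port, but not insurance.
Seller's account: goods 27632.78 + inland to port 405.36 + export clearance 321.01 + origin terminal 107.11 + freight 1107.24 = 29573.50
Buyer's account: insurance 339.46 + brokerage 186.72 + duty 2997.93 + delivery 295.98 = 3820.09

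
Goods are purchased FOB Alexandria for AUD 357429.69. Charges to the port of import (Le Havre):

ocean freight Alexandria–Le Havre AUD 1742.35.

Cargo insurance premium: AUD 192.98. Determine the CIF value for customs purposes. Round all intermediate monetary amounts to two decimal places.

CIF = FOB price + freight + insurance
CIF = 357429.69 + 1742.35 + 192.98 = 359365.02

CIF value: AUD 359365.02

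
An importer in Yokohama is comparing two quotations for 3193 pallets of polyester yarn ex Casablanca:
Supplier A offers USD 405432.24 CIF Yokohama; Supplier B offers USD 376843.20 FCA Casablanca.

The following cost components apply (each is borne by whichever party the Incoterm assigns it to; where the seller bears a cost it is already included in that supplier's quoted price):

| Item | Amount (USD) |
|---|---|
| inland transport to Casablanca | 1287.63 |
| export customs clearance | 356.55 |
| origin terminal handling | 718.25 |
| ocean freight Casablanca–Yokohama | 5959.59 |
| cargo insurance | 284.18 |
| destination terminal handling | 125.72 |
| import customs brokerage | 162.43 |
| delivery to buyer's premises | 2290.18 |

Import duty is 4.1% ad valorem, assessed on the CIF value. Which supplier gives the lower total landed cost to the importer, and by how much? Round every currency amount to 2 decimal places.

Supplier B is cheaper by USD 22513.73

Supplier A (CIF):
The CIF price already equals the CIF value: 405432.24
Import duty = 405432.24 × 4.1% = 16622.72
Buyer bears (A): 125.72 + 162.43 + 2290.18 = 2578.33
Landed cost (A) = invoice 405432.24 + 2578.33 + duty 16622.72 = 424633.29
Supplier B (FCA):
CIF value = FCA price + origin terminal + freight + insurance = 376843.20 + 718.25 + 5959.59 + 284.18 = 383805.22
Import duty = 383805.22 × 4.1% = 15736.01
Buyer bears (B): 718.25 + 5959.59 + 284.18 + 125.72 + 162.43 + 2290.18 = 9540.35
Landed cost (B) = invoice 376843.20 + 9540.35 + duty 15736.01 = 402119.56
Difference = |424633.29 − 402119.56| = 22513.73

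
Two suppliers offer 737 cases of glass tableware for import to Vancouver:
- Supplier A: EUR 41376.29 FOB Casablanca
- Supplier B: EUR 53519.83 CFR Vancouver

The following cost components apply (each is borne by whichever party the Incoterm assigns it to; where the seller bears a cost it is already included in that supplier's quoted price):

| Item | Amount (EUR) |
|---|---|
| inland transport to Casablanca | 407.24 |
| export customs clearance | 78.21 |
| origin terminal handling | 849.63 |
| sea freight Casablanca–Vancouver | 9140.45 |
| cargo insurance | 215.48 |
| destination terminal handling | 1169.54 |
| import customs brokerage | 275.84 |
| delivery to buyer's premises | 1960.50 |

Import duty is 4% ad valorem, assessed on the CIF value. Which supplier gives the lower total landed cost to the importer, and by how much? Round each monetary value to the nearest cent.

Supplier A is cheaper by EUR 3123.21

Supplier A (FOB):
CIF value = FOB price + freight + insurance = 41376.29 + 9140.45 + 215.48 = 50732.22
Import duty = 50732.22 × 4% = 2029.29
Buyer bears (A): 9140.45 + 215.48 + 1169.54 + 275.84 + 1960.50 = 12761.81
Landed cost (A) = invoice 41376.29 + 12761.81 + duty 2029.29 = 56167.39
Supplier B (CFR):
CIF value = CFR price + insurance = 53519.83 + 215.48 = 53735.31
Import duty = 53735.31 × 4% = 2149.41
Buyer bears (B): 215.48 + 1169.54 + 275.84 + 1960.50 = 3621.36
Landed cost (B) = invoice 53519.83 + 3621.36 + duty 2149.41 = 59290.60
Difference = |56167.39 − 59290.60| = 3123.21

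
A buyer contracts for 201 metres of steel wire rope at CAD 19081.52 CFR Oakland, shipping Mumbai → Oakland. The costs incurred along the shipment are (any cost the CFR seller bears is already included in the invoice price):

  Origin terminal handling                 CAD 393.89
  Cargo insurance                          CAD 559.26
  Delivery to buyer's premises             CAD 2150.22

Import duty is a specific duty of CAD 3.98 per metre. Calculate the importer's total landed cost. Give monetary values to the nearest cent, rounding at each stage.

CFR: the seller pays costs through ocean freight to the destination port, but not insurance.
Already in the invoice (seller's account under CFR): origin terminal — exclude.
CIF value = CFR price + insurance = 19081.52 + 559.26 = 19640.78
Import duty = 201 × 3.98 = 799.98
Buyer bears: insurance 559.26 + delivery 2150.22 + duty 799.98 = 3509.46
Landed cost = invoice 19081.52 + 3509.46 = 22590.98

Total landed cost: CAD 22590.98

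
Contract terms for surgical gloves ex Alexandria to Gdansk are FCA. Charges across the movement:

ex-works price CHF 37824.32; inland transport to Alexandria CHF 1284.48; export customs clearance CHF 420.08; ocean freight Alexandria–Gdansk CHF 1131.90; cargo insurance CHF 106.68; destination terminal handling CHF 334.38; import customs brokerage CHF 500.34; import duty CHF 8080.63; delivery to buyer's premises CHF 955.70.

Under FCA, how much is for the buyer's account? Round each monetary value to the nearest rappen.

FCA: the seller delivers export-cleared goods to the carrier; the buyer bears costs from that point.
Seller's account: goods 37824.32 + inland to port 1284.48 + export clearance 420.08 = 39528.88
Buyer's account: freight 1131.90 + insurance 106.68 + destination terminal 334.38 + brokerage 500.34 + duty 8080.63 + delivery 955.70 = 11109.63

Buyer's account: CHF 11109.63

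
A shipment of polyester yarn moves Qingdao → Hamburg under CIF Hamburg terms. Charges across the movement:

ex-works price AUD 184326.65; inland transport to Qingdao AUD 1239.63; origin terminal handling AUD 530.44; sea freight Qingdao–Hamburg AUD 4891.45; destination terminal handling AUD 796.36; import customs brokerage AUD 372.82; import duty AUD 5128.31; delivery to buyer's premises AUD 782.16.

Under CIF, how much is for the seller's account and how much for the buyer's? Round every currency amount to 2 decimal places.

Seller: AUD 190988.17; buyer: AUD 7079.65

CIF: the seller pays costs through ocean freight and marine insurance to the destination port.
Seller's account: goods 184326.65 + inland to port 1239.63 + origin terminal 530.44 + freight 4891.45 = 190988.17
Buyer's account: destination terminal 796.36 + brokerage 372.82 + duty 5128.31 + delivery 782.16 = 7079.65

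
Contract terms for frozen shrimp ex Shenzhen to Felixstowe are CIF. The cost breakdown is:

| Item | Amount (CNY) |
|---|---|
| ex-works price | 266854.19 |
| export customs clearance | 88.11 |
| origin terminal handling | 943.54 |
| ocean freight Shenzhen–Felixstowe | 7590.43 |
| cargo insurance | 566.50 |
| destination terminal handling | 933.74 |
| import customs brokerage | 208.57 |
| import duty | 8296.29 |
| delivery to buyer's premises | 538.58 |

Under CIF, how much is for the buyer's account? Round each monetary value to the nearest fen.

CIF: the seller pays costs through ocean freight and marine insurance to the destination port.
Seller's account: goods 266854.19 + export clearance 88.11 + origin terminal 943.54 + freight 7590.43 + insurance 566.50 = 276042.77
Buyer's account: destination terminal 933.74 + brokerage 208.57 + duty 8296.29 + delivery 538.58 = 9977.18

Buyer's account: CNY 9977.18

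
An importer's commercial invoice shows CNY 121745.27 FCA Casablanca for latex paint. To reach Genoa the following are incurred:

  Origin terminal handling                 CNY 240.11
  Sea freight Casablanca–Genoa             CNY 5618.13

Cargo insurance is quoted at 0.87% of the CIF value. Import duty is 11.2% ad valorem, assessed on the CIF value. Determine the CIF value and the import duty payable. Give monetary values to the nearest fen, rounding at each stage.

CIF value: CNY 128723.40; import duty: CNY 14417.02

Let C be the CIF value. C = FCA price + pre-shipment costs + freight + 0.87% × C
C − 0.87% × C = 121745.27 + 240.11 + 5618.13
0.9913 × C = 127603.51
C = 127603.51 / 0.9913 = 128723.40
Insurance premium = 0.87% × 128723.40 = 1119.89
Import duty = 128723.40 × 11.2% = 14417.02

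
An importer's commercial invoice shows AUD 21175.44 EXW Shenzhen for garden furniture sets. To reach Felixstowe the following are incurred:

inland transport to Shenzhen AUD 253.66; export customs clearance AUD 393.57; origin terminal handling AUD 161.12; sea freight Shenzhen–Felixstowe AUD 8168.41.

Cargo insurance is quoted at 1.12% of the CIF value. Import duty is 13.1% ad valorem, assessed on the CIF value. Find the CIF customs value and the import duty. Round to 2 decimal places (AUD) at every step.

Let C be the CIF value. C = EXW price + pre-shipment costs + freight + 1.12% × C
C − 1.12% × C = 21175.44 + 253.66 + 393.57 + 161.12 + 8168.41
0.9888 × C = 30152.20
C = 30152.20 / 0.9888 = 30493.73
Insurance premium = 1.12% × 30493.73 = 341.53
Import duty = 30493.73 × 13.1% = 3994.68

CIF value: AUD 30493.73; import duty: AUD 3994.68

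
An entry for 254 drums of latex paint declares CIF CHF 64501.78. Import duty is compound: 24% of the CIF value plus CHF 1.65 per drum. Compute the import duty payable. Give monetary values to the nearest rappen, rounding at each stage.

Import duty: CHF 15899.53

Ad valorem component: 64501.78 × 24% = 15480.43
Specific component: 254 × 1.65 = 419.10
Import duty = 15480.43 + 419.10 = 15899.53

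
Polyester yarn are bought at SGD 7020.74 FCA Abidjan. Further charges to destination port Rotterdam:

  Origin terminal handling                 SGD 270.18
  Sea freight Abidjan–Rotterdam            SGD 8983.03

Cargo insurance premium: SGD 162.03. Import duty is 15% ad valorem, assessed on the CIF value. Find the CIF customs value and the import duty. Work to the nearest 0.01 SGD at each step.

CIF value: SGD 16435.98; import duty: SGD 2465.40

CIF = FCA price + pre-shipment costs + freight + insurance
CIF = 7020.74 + 270.18 + 8983.03 + 162.03 = 16435.98
Import duty = 16435.98 × 15% = 2465.40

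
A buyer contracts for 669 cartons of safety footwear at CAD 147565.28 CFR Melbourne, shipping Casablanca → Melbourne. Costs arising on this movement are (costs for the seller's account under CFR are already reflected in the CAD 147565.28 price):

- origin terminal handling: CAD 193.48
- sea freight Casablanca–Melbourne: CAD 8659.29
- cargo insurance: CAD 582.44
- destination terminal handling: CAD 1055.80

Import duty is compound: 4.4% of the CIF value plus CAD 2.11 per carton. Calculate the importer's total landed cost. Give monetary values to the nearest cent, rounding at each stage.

Total landed cost: CAD 157133.61

CFR: the seller pays costs through ocean freight to the destination port, but not insurance.
Already in the invoice (seller's account under CFR): origin terminal, freight — exclude.
CIF value = CFR price + insurance = 147565.28 + 582.44 = 148147.72
Ad valorem component: 148147.72 × 4.4% = 6518.50
Specific component: 669 × 2.11 = 1411.59
Import duty = 6518.50 + 1411.59 = 7930.09
Buyer bears: insurance 582.44 + destination terminal 1055.80 + duty 7930.09 = 9568.33
Landed cost = invoice 147565.28 + 9568.33 = 157133.61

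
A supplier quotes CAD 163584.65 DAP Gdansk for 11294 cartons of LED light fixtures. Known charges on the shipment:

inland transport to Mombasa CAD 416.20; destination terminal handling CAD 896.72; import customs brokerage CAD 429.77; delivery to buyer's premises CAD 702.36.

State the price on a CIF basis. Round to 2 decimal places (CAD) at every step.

CIF price: CAD 161985.57

Not relevant to the conversion: inland to port — on the seller under both DAP and CIF; already in the DAP price and stays in the CIF price. brokerage — on the buyer under both terms; not part of either seller's price.
From DAP to CIF, the seller no longer bears: destination terminal, delivery.
CIF price = 163584.65 − 896.72 − 702.36 = 161985.57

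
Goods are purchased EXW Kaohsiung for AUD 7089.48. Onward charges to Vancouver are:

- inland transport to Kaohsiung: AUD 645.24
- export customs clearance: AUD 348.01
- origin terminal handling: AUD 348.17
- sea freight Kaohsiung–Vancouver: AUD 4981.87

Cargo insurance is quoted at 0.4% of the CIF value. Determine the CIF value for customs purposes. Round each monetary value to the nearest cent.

Let C be the CIF value. C = EXW price + pre-shipment costs + freight + 0.4% × C
C − 0.4% × C = 7089.48 + 645.24 + 348.01 + 348.17 + 4981.87
0.996 × C = 13412.77
C = 13412.77 / 0.996 = 13466.64
Insurance premium = 0.4% × 13466.64 = 53.87

CIF value: AUD 13466.64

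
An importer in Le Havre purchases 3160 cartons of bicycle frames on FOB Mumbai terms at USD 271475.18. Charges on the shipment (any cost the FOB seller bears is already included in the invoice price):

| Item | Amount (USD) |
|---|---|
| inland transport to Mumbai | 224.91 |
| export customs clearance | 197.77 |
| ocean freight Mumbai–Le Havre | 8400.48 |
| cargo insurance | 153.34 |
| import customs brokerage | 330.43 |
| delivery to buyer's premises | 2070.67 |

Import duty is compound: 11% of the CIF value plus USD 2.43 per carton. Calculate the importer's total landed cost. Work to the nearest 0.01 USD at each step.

FOB: the seller bears costs until goods are on board at the origin port; the buyer bears freight, insurance and all costs thereafter.
Already in the invoice (seller's account under FOB): inland to port, export clearance — exclude.
CIF value = FOB price + freight + insurance = 271475.18 + 8400.48 + 153.34 = 280029.00
Ad valorem component: 280029.00 × 11% = 30803.19
Specific component: 3160 × 2.43 = 7678.80
Import duty = 30803.19 + 7678.80 = 38481.99
Buyer bears: freight 8400.48 + insurance 153.34 + brokerage 330.43 + delivery 2070.67 + duty 38481.99 = 49436.91
Landed cost = invoice 271475.18 + 49436.91 = 320912.09

Total landed cost: USD 320912.09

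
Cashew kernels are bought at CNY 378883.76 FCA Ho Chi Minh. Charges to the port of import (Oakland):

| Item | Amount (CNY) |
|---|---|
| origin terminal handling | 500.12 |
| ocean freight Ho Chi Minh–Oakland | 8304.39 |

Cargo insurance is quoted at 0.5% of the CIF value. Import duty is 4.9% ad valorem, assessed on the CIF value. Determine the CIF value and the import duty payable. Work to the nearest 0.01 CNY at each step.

Let C be the CIF value. C = FCA price + pre-shipment costs + freight + 0.5% × C
C − 0.5% × C = 378883.76 + 500.12 + 8304.39
0.995 × C = 387688.27
C = 387688.27 / 0.995 = 389636.45
Insurance premium = 0.5% × 389636.45 = 1948.18
Import duty = 389636.45 × 4.9% = 19092.19

CIF value: CNY 389636.45; import duty: CNY 19092.19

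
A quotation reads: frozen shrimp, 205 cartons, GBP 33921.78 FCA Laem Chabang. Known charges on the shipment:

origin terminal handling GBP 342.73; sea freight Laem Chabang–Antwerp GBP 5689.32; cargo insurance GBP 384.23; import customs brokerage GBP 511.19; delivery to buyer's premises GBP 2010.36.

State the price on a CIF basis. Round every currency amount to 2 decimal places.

Not relevant to the conversion: delivery, brokerage — on the buyer under both terms; not part of either seller's price.
From FCA to CIF, the seller additionally bears: origin terminal, freight, insurance.
CIF price = 33921.78 + 342.73 + 5689.32 + 384.23 = 40338.06

CIF price: GBP 40338.06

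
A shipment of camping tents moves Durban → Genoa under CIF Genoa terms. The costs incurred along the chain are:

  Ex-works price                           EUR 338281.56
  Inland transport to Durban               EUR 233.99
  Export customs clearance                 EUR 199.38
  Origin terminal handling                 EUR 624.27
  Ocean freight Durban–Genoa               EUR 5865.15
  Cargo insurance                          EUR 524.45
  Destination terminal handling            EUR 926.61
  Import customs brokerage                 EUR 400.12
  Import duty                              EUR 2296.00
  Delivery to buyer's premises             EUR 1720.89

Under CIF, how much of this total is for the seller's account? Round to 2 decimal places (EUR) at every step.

CIF: the seller pays costs through ocean freight and marine insurance to the destination port.
Seller's account: goods 338281.56 + inland to port 233.99 + export clearance 199.38 + origin terminal 624.27 + freight 5865.15 + insurance 524.45 = 345728.80
Buyer's account: destination terminal 926.61 + brokerage 400.12 + duty 2296.00 + delivery 1720.89 = 5343.62

Seller's account: EUR 345728.80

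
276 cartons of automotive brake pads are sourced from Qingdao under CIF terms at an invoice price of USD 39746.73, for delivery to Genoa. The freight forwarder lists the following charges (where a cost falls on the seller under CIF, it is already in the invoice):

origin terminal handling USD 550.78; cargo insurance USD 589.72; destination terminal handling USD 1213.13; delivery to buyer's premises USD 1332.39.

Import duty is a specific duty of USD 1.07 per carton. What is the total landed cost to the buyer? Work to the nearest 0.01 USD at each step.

Total landed cost: USD 42587.57

CIF: the seller pays costs through ocean freight and marine insurance to the destination port.
Already in the invoice (seller's account under CIF): origin terminal, insurance — exclude.
The CIF price already equals the CIF value: 39746.73
Import duty = 276 × 1.07 = 295.32
Buyer bears: destination terminal 1213.13 + delivery 1332.39 + duty 295.32 = 2840.84
Landed cost = invoice 39746.73 + 2840.84 = 42587.57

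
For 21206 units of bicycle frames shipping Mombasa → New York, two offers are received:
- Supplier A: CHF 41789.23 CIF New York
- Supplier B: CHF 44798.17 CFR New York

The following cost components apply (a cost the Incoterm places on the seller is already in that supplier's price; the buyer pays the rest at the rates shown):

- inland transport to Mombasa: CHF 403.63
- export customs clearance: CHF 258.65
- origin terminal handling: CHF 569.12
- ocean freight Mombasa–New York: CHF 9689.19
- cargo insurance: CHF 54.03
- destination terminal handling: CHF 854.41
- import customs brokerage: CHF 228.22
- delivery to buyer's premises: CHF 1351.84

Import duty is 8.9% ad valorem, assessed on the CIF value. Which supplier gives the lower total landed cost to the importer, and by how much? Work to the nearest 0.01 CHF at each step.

Supplier A is cheaper by CHF 3335.58

Supplier A (CIF):
The CIF price already equals the CIF value: 41789.23
Import duty = 41789.23 × 8.9% = 3719.24
Buyer bears (A): 854.41 + 228.22 + 1351.84 = 2434.47
Landed cost (A) = invoice 41789.23 + 2434.47 + duty 3719.24 = 47942.94
Supplier B (CFR):
CIF value = CFR price + insurance = 44798.17 + 54.03 = 44852.20
Import duty = 44852.20 × 8.9% = 3991.85
Buyer bears (B): 54.03 + 854.41 + 228.22 + 1351.84 = 2488.50
Landed cost (B) = invoice 44798.17 + 2488.50 + duty 3991.85 = 51278.52
Difference = |47942.94 − 51278.52| = 3335.58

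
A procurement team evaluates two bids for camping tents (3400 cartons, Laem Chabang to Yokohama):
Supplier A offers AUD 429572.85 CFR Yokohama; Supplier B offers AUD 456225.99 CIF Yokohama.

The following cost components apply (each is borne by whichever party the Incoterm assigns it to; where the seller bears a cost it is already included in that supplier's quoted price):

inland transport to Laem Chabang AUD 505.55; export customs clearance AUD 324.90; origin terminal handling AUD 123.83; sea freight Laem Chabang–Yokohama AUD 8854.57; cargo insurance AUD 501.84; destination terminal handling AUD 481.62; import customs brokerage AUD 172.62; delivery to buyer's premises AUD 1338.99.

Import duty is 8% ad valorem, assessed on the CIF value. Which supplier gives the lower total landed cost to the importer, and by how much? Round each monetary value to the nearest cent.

Supplier A is cheaper by AUD 28243.40

Supplier A (CFR):
CIF value = CFR price + insurance = 429572.85 + 501.84 = 430074.69
Import duty = 430074.69 × 8% = 34405.98
Buyer bears (A): 501.84 + 481.62 + 172.62 + 1338.99 = 2495.07
Landed cost (A) = invoice 429572.85 + 2495.07 + duty 34405.98 = 466473.90
Supplier B (CIF):
The CIF price already equals the CIF value: 456225.99
Import duty = 456225.99 × 8% = 36498.08
Buyer bears (B): 481.62 + 172.62 + 1338.99 = 1993.23
Landed cost (B) = invoice 456225.99 + 1993.23 + duty 36498.08 = 494717.30
Difference = |466473.90 − 494717.30| = 28243.40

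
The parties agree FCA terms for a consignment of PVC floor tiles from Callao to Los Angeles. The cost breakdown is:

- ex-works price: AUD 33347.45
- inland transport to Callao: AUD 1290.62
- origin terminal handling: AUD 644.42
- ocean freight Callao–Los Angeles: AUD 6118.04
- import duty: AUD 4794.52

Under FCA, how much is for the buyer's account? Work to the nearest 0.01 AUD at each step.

FCA: the seller delivers export-cleared goods to the carrier; the buyer bears costs from that point.
Seller's account: goods 33347.45 + inland to port 1290.62 = 34638.07
Buyer's account: origin terminal 644.42 + freight 6118.04 + duty 4794.52 = 11556.98

Buyer's account: AUD 11556.98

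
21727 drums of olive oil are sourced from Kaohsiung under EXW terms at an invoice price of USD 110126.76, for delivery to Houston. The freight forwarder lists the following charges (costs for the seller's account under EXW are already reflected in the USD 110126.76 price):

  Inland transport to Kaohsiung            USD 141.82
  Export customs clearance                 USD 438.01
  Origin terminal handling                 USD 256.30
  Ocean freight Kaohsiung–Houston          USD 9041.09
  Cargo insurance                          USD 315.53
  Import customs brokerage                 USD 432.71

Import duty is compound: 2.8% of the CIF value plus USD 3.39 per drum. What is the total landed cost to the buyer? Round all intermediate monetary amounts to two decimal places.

Total landed cost: USD 197775.70

EXW: the seller makes goods available at their premises; the buyer bears all onward costs.
CIF value = EXW price + inland to port + export clearance + origin terminal + freight + insurance = 110126.76 + 141.82 + 438.01 + 256.30 + 9041.09 + 315.53 = 120319.51
Ad valorem component: 120319.51 × 2.8% = 3368.95
Specific component: 21727 × 3.39 = 73654.53
Import duty = 3368.95 + 73654.53 = 77023.48
Buyer bears: inland to port 141.82 + export clearance 438.01 + origin terminal 256.30 + freight 9041.09 + insurance 315.53 + brokerage 432.71 + duty 77023.48 = 87648.94
Landed cost = invoice 110126.76 + 87648.94 = 197775.70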